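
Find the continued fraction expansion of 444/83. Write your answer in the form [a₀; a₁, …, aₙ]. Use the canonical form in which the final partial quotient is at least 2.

Apply division with remainder until the remainder is 0:
444 ÷ 83 → quotient 5, remainder 29
83 ÷ 29 → quotient 2, remainder 25
29 ÷ 25 → quotient 1, remainder 4
25 ÷ 4 → quotient 6, remainder 1
4 ÷ 1 → quotient 4, remainder 0

[5; 2, 1, 6, 4]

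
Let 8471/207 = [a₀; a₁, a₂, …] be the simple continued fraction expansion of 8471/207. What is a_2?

11

⌊8471/207⌋ = 40, remainder 191
⌊207/191⌋ = 1, remainder 16
⌊191/16⌋ = 11, remainder 15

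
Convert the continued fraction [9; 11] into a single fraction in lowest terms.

Build up convergents one term at a time:
a_0 = 9: 9/1
a_1 = 11: 100/11

100/11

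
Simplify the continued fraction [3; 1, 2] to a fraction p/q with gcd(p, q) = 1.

Use the convergent recurrence hₖ = aₖ·hₖ₋₁ + hₖ₋₂ (and likewise for the denominators kₖ):
a_0 = 3: 3/1
a_1 = 1: 4/1
a_2 = 2: 11/3

11/3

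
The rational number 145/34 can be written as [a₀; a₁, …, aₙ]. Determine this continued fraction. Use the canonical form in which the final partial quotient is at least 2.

145 ÷ 34 → quotient 4, remainder 9
34 ÷ 9 → quotient 3, remainder 7
9 ÷ 7 → quotient 1, remainder 2
7 ÷ 2 → quotient 3, remainder 1
2 ÷ 1 → quotient 2, remainder 0

[4; 3, 1, 3, 2]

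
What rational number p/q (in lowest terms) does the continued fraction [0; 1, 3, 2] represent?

Start with 2.
3 + 1/(2/1) = 3 + 1/2 = 7/2
1 + 1/(7/2) = 1 + 2/7 = 9/7
0 + 1/(9/7) = 0 + 7/9 = 7/9

7/9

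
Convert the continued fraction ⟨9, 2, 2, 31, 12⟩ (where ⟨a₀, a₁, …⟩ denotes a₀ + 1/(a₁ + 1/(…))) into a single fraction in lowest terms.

Compute successive convergents:
a_0 = 9: 9/1
a_1 = 2: 19/2
a_2 = 2: 47/5
a_3 = 31: 1476/157
a_4 = 12: 17759/1889

17759/1889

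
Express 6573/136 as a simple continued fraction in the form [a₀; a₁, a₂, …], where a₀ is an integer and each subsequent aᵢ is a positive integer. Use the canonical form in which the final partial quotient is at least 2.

[48; 3, 45]

6573 = 48·136 + 45, so a_0 = 48
136 = 3·45 + 1, so a_1 = 3
45 = 45·1 + 0, so a_2 = 45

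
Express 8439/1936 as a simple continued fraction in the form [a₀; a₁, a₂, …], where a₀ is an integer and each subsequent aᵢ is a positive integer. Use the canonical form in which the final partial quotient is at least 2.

[4; 2, 1, 3, 1, 1, 1, 49]

Apply division with remainder until the remainder is 0:
⌊8439/1936⌋ = 4, remainder 695
⌊1936/695⌋ = 2, remainder 546
⌊695/546⌋ = 1, remainder 149
⌊546/149⌋ = 3, remainder 99
⌊149/99⌋ = 1, remainder 50
⌊99/50⌋ = 1, remainder 49
⌊50/49⌋ = 1, remainder 1
⌊49/1⌋ = 49, remainder 0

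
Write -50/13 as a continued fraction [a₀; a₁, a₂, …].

[-4; 6, 2]

Repeatedly divide and take the remainder:
⌊-50/13⌋ = -4, remainder 2
⌊13/2⌋ = 6, remainder 1
⌊2/1⌋ = 2, remainder 0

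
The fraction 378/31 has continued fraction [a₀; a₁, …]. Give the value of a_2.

Apply division with remainder until the remainder is 0:
378 = 12·31 + 6, so a_0 = 12
31 = 5·6 + 1, so a_1 = 5
6 = 6·1 + 0, so a_2 = 6

6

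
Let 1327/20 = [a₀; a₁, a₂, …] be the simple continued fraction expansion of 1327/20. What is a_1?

1327 = 66·20 + 7, so a_0 = 66
20 = 2·7 + 6, so a_1 = 2

2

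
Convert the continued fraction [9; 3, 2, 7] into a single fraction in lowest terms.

a_0 = 9: 9/1
a_1 = 3: 28/3
a_2 = 2: 65/7
a_3 = 7: 483/52

483/52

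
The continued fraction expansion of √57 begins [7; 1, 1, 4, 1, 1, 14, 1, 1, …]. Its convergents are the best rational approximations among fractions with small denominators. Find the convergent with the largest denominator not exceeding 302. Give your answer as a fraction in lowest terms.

List convergents until the denominator exceeds the bound:
a_0 = 7: 7/1  (≤ bound)
a_1 = 1: 8/1  (≤ bound)
a_2 = 1: 15/2  (≤ bound)
a_3 = 4: 68/9  (≤ bound)
a_4 = 1: 83/11  (≤ bound)
a_5 = 1: 151/20  (≤ bound)
a_6 = 14: 2197/291  (≤ bound)
a_7 = 1: 2348/311  (> 302, stop)

2197/291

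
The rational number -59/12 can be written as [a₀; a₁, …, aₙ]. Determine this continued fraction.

[-5; 12]

⌊-59/12⌋ = -5, remainder 1
⌊12/1⌋ = 12, remainder 0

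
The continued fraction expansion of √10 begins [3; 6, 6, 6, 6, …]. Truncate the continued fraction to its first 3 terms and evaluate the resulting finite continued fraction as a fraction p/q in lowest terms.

Start with 6.
6 + 1/(6/1) = 6 + 1/6 = 37/6
3 + 1/(37/6) = 3 + 6/37 = 117/37

117/37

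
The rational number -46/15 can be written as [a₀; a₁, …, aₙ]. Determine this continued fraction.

-46 = -4·15 + 14, so a_0 = -4
15 = 1·14 + 1, so a_1 = 1
14 = 14·1 + 0, so a_2 = 14

[-4; 1, 14]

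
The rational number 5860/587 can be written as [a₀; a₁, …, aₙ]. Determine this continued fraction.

5860 = 9·587 + 577, so a_0 = 9
587 = 1·577 + 10, so a_1 = 1
577 = 57·10 + 7, so a_2 = 57
10 = 1·7 + 3, so a_3 = 1
7 = 2·3 + 1, so a_4 = 2
3 = 3·1 + 0, so a_5 = 3

[9; 1, 57, 1, 2, 3]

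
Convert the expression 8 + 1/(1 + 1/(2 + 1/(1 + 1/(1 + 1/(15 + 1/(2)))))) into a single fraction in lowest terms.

Work from the innermost term outward:
Start with 2.
15 + 1/(2/1) = 15 + 1/2 = 31/2
1 + 1/(31/2) = 1 + 2/31 = 33/31
1 + 1/(33/31) = 1 + 31/33 = 64/33
2 + 1/(64/33) = 2 + 33/64 = 161/64
1 + 1/(161/64) = 1 + 64/161 = 225/161
8 + 1/(225/161) = 8 + 161/225 = 1961/225

1961/225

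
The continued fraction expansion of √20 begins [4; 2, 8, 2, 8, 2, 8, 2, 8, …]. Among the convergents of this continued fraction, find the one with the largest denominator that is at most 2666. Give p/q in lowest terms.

2889/646

a_0 = 4: 4/1  (≤ bound)
a_1 = 2: 9/2  (≤ bound)
a_2 = 8: 76/17  (≤ bound)
a_3 = 2: 161/36  (≤ bound)
a_4 = 8: 1364/305  (≤ bound)
a_5 = 2: 2889/646  (≤ bound)
a_6 = 8: 24476/5473  (> 2666, stop)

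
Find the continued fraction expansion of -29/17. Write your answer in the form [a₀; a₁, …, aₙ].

-29 = -2·17 + 5, so a_0 = -2
17 = 3·5 + 2, so a_1 = 3
5 = 2·2 + 1, so a_2 = 2
2 = 2·1 + 0, so a_3 = 2

[-2; 3, 2, 2]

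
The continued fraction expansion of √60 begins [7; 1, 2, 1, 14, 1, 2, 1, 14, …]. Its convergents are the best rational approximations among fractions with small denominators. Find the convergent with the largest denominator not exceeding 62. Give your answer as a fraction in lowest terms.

457/59

a_0 = 7: 7/1  (≤ bound)
a_1 = 1: 8/1  (≤ bound)
a_2 = 2: 23/3  (≤ bound)
a_3 = 1: 31/4  (≤ bound)
a_4 = 14: 457/59  (≤ bound)
a_5 = 1: 488/63  (> 62, stop)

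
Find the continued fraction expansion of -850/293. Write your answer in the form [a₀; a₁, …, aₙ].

Run the Euclidean algorithm, recording each quotient:
⌊-850/293⌋ = -3, remainder 29
⌊293/29⌋ = 10, remainder 3
⌊29/3⌋ = 9, remainder 2
⌊3/2⌋ = 1, remainder 1
⌊2/1⌋ = 2, remainder 0

[-3; 10, 9, 1, 2]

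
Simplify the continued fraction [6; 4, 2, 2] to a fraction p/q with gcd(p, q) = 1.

137/22

Start with 2.
2 + 1/(2/1) = 2 + 1/2 = 5/2
4 + 1/(5/2) = 4 + 2/5 = 22/5
6 + 1/(22/5) = 6 + 5/22 = 137/22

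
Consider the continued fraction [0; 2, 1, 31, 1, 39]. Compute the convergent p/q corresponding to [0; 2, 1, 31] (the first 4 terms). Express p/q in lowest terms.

32/95

Start with 31.
1 + 1/(31/1) = 1 + 1/31 = 32/31
2 + 1/(32/31) = 2 + 31/32 = 95/32
0 + 1/(95/32) = 0 + 32/95 = 32/95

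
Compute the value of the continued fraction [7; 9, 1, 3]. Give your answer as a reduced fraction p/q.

277/39

Start with 3.
1 + 1/(3/1) = 1 + 1/3 = 4/3
9 + 1/(4/3) = 9 + 3/4 = 39/4
7 + 1/(39/4) = 7 + 4/39 = 277/39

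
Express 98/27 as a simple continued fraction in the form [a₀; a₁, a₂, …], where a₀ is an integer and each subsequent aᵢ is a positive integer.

Run the Euclidean algorithm, recording each quotient:
98 ÷ 27 → quotient 3, remainder 17
27 ÷ 17 → quotient 1, remainder 10
17 ÷ 10 → quotient 1, remainder 7
10 ÷ 7 → quotient 1, remainder 3
7 ÷ 3 → quotient 2, remainder 1
3 ÷ 1 → quotient 3, remainder 0

[3; 1, 1, 1, 2, 3]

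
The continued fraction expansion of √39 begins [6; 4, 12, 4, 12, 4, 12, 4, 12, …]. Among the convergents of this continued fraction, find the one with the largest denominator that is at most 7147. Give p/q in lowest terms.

a_0 = 6: 6/1  (≤ bound)
a_1 = 4: 25/4  (≤ bound)
a_2 = 12: 306/49  (≤ bound)
a_3 = 4: 1249/200  (≤ bound)
a_4 = 12: 15294/2449  (≤ bound)
a_5 = 4: 62425/9996  (> 7147, stop)

15294/2449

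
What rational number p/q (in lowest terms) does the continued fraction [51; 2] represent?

Start with 2.
51 + 1/(2/1) = 51 + 1/2 = 103/2

103/2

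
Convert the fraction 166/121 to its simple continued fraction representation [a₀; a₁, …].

[1; 2, 1, 2, 4, 1, 2]

Run the Euclidean algorithm, recording each quotient:
166 ÷ 121 → quotient 1, remainder 45
121 ÷ 45 → quotient 2, remainder 31
45 ÷ 31 → quotient 1, remainder 14
31 ÷ 14 → quotient 2, remainder 3
14 ÷ 3 → quotient 4, remainder 2
3 ÷ 2 → quotient 1, remainder 1
2 ÷ 1 → quotient 2, remainder 0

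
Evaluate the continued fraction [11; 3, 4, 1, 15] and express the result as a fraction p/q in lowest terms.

2862/253

Start with 15.
1 + 1/(15/1) = 1 + 1/15 = 16/15
4 + 1/(16/15) = 4 + 15/16 = 79/16
3 + 1/(79/16) = 3 + 16/79 = 253/79
11 + 1/(253/79) = 11 + 79/253 = 2862/253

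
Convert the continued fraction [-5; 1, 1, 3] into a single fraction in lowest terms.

a_0 = -5: -5/1
a_1 = 1: -4/1
a_2 = 1: -9/2
a_3 = 3: -31/7

-31/7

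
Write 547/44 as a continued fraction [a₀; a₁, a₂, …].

547 = 12·44 + 19, so a_0 = 12
44 = 2·19 + 6, so a_1 = 2
19 = 3·6 + 1, so a_2 = 3
6 = 6·1 + 0, so a_3 = 6

[12; 2, 3, 6]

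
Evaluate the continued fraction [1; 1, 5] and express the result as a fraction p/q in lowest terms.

Build up convergents one term at a time:
a_0 = 1: 1/1
a_1 = 1: 2/1
a_2 = 5: 11/6

11/6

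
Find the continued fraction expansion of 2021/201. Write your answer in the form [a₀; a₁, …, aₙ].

[10; 18, 3, 1, 2]

2021 ÷ 201 → quotient 10, remainder 11
201 ÷ 11 → quotient 18, remainder 3
11 ÷ 3 → quotient 3, remainder 2
3 ÷ 2 → quotient 1, remainder 1
2 ÷ 1 → quotient 2, remainder 0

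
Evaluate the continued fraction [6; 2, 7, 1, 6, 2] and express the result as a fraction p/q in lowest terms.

1624/251

Work from the innermost term outward:
Start with 2.
6 + 1/(2/1) = 6 + 1/2 = 13/2
1 + 1/(13/2) = 1 + 2/13 = 15/13
7 + 1/(15/13) = 7 + 13/15 = 118/15
2 + 1/(118/15) = 2 + 15/118 = 251/118
6 + 1/(251/118) = 6 + 118/251 = 1624/251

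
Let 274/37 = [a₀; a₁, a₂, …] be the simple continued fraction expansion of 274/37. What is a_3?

7

Apply division with remainder until the remainder is 0:
274 = 7·37 + 15, so a_0 = 7
37 = 2·15 + 7, so a_1 = 2
15 = 2·7 + 1, so a_2 = 2
7 = 7·1 + 0, so a_3 = 7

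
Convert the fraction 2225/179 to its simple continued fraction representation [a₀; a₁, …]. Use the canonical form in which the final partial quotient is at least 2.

[12; 2, 3, 12, 2]

2225 ÷ 179 → quotient 12, remainder 77
179 ÷ 77 → quotient 2, remainder 25
77 ÷ 25 → quotient 3, remainder 2
25 ÷ 2 → quotient 12, remainder 1
2 ÷ 1 → quotient 2, remainder 0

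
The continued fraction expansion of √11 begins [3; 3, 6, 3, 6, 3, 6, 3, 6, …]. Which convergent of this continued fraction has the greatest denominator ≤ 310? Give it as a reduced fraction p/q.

199/60

a_0 = 3: 3/1  (≤ bound)
a_1 = 3: 10/3  (≤ bound)
a_2 = 6: 63/19  (≤ bound)
a_3 = 3: 199/60  (≤ bound)
a_4 = 6: 1257/379  (> 310, stop)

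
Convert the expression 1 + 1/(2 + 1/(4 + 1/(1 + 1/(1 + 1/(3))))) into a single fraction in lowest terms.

103/71

Build up convergents one term at a time:
a_0 = 1: 1/1
a_1 = 2: 3/2
a_2 = 4: 13/9
a_3 = 1: 16/11
a_4 = 1: 29/20
a_5 = 3: 103/71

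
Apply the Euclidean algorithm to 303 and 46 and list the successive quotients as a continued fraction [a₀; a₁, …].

[6; 1, 1, 2, 2, 1, 2]

Run the Euclidean algorithm, recording each quotient:
303 ÷ 46 → quotient 6, remainder 27
46 ÷ 27 → quotient 1, remainder 19
27 ÷ 19 → quotient 1, remainder 8
19 ÷ 8 → quotient 2, remainder 3
8 ÷ 3 → quotient 2, remainder 2
3 ÷ 2 → quotient 1, remainder 1
2 ÷ 1 → quotient 2, remainder 0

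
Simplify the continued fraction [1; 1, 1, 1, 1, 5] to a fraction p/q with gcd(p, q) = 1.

Collapse the nested fraction from the inside out:
Start with 5.
1 + 1/(5/1) = 1 + 1/5 = 6/5
1 + 1/(6/5) = 1 + 5/6 = 11/6
1 + 1/(11/6) = 1 + 6/11 = 17/11
1 + 1/(17/11) = 1 + 11/17 = 28/17
1 + 1/(28/17) = 1 + 17/28 = 45/28

45/28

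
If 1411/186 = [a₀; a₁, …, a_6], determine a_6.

6

Repeatedly divide and take the remainder:
⌊1411/186⌋ = 7, remainder 109
⌊186/109⌋ = 1, remainder 77
⌊109/77⌋ = 1, remainder 32
⌊77/32⌋ = 2, remainder 13
⌊32/13⌋ = 2, remainder 6
⌊13/6⌋ = 2, remainder 1
⌊6/1⌋ = 6, remainder 0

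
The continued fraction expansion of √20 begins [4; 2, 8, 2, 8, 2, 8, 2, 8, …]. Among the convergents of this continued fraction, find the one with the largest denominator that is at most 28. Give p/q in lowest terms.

76/17

a_0 = 4: 4/1  (≤ bound)
a_1 = 2: 9/2  (≤ bound)
a_2 = 8: 76/17  (≤ bound)
a_3 = 2: 161/36  (> 28, stop)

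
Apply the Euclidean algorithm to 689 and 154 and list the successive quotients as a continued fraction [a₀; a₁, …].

Run the Euclidean algorithm, recording each quotient:
⌊689/154⌋ = 4, remainder 73
⌊154/73⌋ = 2, remainder 8
⌊73/8⌋ = 9, remainder 1
⌊8/1⌋ = 8, remainder 0

[4; 2, 9, 8]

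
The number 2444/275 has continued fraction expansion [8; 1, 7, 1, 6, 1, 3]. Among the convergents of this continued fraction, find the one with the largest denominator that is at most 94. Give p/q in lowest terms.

a_0 = 8: 8/1  (≤ bound)
a_1 = 1: 9/1  (≤ bound)
a_2 = 7: 71/8  (≤ bound)
a_3 = 1: 80/9  (≤ bound)
a_4 = 6: 551/62  (≤ bound)
a_5 = 1: 631/71  (≤ bound)
a_6 = 3: 2444/275  (> 94, stop)

631/71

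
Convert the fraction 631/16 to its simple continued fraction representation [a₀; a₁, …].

[39; 2, 3, 2]

Apply division with remainder until the remainder is 0:
⌊631/16⌋ = 39, remainder 7
⌊16/7⌋ = 2, remainder 2
⌊7/2⌋ = 3, remainder 1
⌊2/1⌋ = 2, remainder 0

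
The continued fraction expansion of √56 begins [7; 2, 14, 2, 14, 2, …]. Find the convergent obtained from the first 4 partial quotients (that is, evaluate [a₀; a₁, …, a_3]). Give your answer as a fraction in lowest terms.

449/60

a_0 = 7: 7/1
a_1 = 2: 15/2
a_2 = 14: 217/29
a_3 = 2: 449/60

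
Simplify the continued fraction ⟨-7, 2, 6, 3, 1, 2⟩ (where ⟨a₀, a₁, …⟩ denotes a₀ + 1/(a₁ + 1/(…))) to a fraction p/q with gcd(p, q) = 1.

a_0 = -7: -7/1
a_1 = 2: -13/2
a_2 = 6: -85/13
a_3 = 3: -268/41
a_4 = 1: -353/54
a_5 = 2: -974/149

-974/149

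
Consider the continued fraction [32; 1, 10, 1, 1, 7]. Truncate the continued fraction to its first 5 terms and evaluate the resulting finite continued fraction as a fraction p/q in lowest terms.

757/23

Build up convergents one term at a time:
a_0 = 32: 32/1
a_1 = 1: 33/1
a_2 = 10: 362/11
a_3 = 1: 395/12
a_4 = 1: 757/23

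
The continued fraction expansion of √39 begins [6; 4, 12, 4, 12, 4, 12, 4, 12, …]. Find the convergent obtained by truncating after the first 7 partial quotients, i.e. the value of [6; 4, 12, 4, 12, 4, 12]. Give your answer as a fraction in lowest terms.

764394/122401

Collapse the nested fraction from the inside out:
Start with 12.
4 + 1/(12/1) = 4 + 1/12 = 49/12
12 + 1/(49/12) = 12 + 12/49 = 600/49
4 + 1/(600/49) = 4 + 49/600 = 2449/600
12 + 1/(2449/600) = 12 + 600/2449 = 29988/2449
4 + 1/(29988/2449) = 4 + 2449/29988 = 122401/29988
6 + 1/(122401/29988) = 6 + 29988/122401 = 764394/122401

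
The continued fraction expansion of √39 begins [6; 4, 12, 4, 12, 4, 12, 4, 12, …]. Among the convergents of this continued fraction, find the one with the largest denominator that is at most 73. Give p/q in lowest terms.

306/49

a_0 = 6: 6/1  (≤ bound)
a_1 = 4: 25/4  (≤ bound)
a_2 = 12: 306/49  (≤ bound)
a_3 = 4: 1249/200  (> 73, stop)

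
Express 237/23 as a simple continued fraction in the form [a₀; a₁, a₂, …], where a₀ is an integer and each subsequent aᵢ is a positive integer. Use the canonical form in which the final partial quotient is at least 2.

[10; 3, 3, 2]

Repeatedly divide and take the remainder:
237 = 10·23 + 7, so a_0 = 10
23 = 3·7 + 2, so a_1 = 3
7 = 3·2 + 1, so a_2 = 3
2 = 2·1 + 0, so a_3 = 2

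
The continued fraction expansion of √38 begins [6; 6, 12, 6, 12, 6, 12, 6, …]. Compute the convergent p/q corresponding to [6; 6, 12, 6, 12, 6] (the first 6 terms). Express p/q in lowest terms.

202501/32850

Collapse the nested fraction from the inside out:
Start with 6.
12 + 1/(6/1) = 12 + 1/6 = 73/6
6 + 1/(73/6) = 6 + 6/73 = 444/73
12 + 1/(444/73) = 12 + 73/444 = 5401/444
6 + 1/(5401/444) = 6 + 444/5401 = 32850/5401
6 + 1/(32850/5401) = 6 + 5401/32850 = 202501/32850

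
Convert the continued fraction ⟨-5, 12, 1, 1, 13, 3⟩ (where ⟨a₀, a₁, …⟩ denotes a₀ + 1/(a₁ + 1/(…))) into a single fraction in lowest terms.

Start with 3.
13 + 1/(3/1) = 13 + 1/3 = 40/3
1 + 1/(40/3) = 1 + 3/40 = 43/40
1 + 1/(43/40) = 1 + 40/43 = 83/43
12 + 1/(83/43) = 12 + 43/83 = 1039/83
-5 + 1/(1039/83) = -5 + 83/1039 = -5112/1039

-5112/1039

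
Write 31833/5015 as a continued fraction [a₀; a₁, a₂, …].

Run the Euclidean algorithm, recording each quotient:
31833 ÷ 5015 → quotient 6, remainder 1743
5015 ÷ 1743 → quotient 2, remainder 1529
1743 ÷ 1529 → quotient 1, remainder 214
1529 ÷ 214 → quotient 7, remainder 31
214 ÷ 31 → quotient 6, remainder 28
31 ÷ 28 → quotient 1, remainder 3
28 ÷ 3 → quotient 9, remainder 1
3 ÷ 1 → quotient 3, remainder 0

[6; 2, 1, 7, 6, 1, 9, 3]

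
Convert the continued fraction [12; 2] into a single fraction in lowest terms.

25/2

Collapse the nested fraction from the inside out:
Start with 2.
12 + 1/(2/1) = 12 + 1/2 = 25/2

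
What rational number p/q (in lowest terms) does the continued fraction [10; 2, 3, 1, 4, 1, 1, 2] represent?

2527/242

a_0 = 10: 10/1
a_1 = 2: 21/2
a_2 = 3: 73/7
a_3 = 1: 94/9
a_4 = 4: 449/43
a_5 = 1: 543/52
a_6 = 1: 992/95
a_7 = 2: 2527/242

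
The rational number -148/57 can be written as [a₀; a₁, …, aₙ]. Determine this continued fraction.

[-3; 2, 2, 11]

Run the Euclidean algorithm, recording each quotient:
-148 = -3·57 + 23, so a_0 = -3
57 = 2·23 + 11, so a_1 = 2
23 = 2·11 + 1, so a_2 = 2
11 = 11·1 + 0, so a_3 = 11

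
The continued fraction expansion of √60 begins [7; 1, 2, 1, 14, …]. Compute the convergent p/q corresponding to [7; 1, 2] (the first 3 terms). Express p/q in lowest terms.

23/3

a_0 = 7: 7/1
a_1 = 1: 8/1
a_2 = 2: 23/3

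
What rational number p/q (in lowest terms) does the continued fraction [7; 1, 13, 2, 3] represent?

801/101

a_0 = 7: 7/1
a_1 = 1: 8/1
a_2 = 13: 111/14
a_3 = 2: 230/29
a_4 = 3: 801/101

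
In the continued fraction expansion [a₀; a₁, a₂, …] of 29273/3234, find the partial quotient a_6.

29273 = 9·3234 + 167, so a_0 = 9
3234 = 19·167 + 61, so a_1 = 19
167 = 2·61 + 45, so a_2 = 2
61 = 1·45 + 16, so a_3 = 1
45 = 2·16 + 13, so a_4 = 2
16 = 1·13 + 3, so a_5 = 1
13 = 4·3 + 1, so a_6 = 4

4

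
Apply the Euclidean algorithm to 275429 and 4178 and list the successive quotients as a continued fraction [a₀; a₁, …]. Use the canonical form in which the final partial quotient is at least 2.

[65; 1, 12, 10, 3, 2, 4]

275429 ÷ 4178 → quotient 65, remainder 3859
4178 ÷ 3859 → quotient 1, remainder 319
3859 ÷ 319 → quotient 12, remainder 31
319 ÷ 31 → quotient 10, remainder 9
31 ÷ 9 → quotient 3, remainder 4
9 ÷ 4 → quotient 2, remainder 1
4 ÷ 1 → quotient 4, remainder 0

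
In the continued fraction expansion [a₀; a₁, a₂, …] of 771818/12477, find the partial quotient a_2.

771818 ÷ 12477 → quotient 61, remainder 10721
12477 ÷ 10721 → quotient 1, remainder 1756
10721 ÷ 1756 → quotient 6, remainder 185

6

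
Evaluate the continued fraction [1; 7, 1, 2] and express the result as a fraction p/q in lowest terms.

26/23

Start with 2.
1 + 1/(2/1) = 1 + 1/2 = 3/2
7 + 1/(3/2) = 7 + 2/3 = 23/3
1 + 1/(23/3) = 1 + 3/23 = 26/23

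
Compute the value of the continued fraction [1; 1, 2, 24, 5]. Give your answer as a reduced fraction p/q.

Start with 5.
24 + 1/(5/1) = 24 + 1/5 = 121/5
2 + 1/(121/5) = 2 + 5/121 = 247/121
1 + 1/(247/121) = 1 + 121/247 = 368/247
1 + 1/(368/247) = 1 + 247/368 = 615/368

615/368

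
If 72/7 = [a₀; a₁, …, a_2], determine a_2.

2

72 ÷ 7 → quotient 10, remainder 2
7 ÷ 2 → quotient 3, remainder 1
2 ÷ 1 → quotient 2, remainder 0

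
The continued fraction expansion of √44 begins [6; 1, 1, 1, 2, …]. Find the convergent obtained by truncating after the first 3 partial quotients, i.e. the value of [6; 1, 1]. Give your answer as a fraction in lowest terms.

Compute successive convergents:
a_0 = 6: 6/1
a_1 = 1: 7/1
a_2 = 1: 13/2

13/2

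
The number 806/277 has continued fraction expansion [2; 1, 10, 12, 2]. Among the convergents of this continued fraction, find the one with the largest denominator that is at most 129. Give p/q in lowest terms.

a_0 = 2: 2/1  (≤ bound)
a_1 = 1: 3/1  (≤ bound)
a_2 = 10: 32/11  (≤ bound)
a_3 = 12: 387/133  (> 129, stop)

32/11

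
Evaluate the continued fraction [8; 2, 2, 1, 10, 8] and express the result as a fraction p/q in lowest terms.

Work from the innermost term outward:
Start with 8.
10 + 1/(8/1) = 10 + 1/8 = 81/8
1 + 1/(81/8) = 1 + 8/81 = 89/81
2 + 1/(89/81) = 2 + 81/89 = 259/89
2 + 1/(259/89) = 2 + 89/259 = 607/259
8 + 1/(607/259) = 8 + 259/607 = 5115/607

5115/607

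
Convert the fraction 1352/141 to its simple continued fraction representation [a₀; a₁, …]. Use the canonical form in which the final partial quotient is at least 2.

1352 = 9·141 + 83, so a_0 = 9
141 = 1·83 + 58, so a_1 = 1
83 = 1·58 + 25, so a_2 = 1
58 = 2·25 + 8, so a_3 = 2
25 = 3·8 + 1, so a_4 = 3
8 = 8·1 + 0, so a_5 = 8

[9; 1, 1, 2, 3, 8]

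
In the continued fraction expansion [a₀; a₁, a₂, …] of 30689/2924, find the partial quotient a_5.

Repeatedly divide and take the remainder:
30689 = 10·2924 + 1449, so a_0 = 10
2924 = 2·1449 + 26, so a_1 = 2
1449 = 55·26 + 19, so a_2 = 55
26 = 1·19 + 7, so a_3 = 1
19 = 2·7 + 5, so a_4 = 2
7 = 1·5 + 2, so a_5 = 1

1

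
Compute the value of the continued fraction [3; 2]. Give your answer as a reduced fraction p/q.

7/2

Compute successive convergents:
a_0 = 3: 3/1
a_1 = 2: 7/2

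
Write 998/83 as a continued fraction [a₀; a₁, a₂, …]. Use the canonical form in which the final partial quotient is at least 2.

[12; 41, 2]

998 ÷ 83 → quotient 12, remainder 2
83 ÷ 2 → quotient 41, remainder 1
2 ÷ 1 → quotient 2, remainder 0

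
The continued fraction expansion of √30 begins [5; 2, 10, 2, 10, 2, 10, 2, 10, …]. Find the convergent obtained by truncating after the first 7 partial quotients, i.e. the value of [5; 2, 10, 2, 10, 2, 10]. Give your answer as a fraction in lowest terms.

55435/10121

a_0 = 5: 5/1
a_1 = 2: 11/2
a_2 = 10: 115/21
a_3 = 2: 241/44
a_4 = 10: 2525/461
a_5 = 2: 5291/966
a_6 = 10: 55435/10121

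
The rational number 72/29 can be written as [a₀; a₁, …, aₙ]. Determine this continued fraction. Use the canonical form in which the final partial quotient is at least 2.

[2; 2, 14]

Run the Euclidean algorithm, recording each quotient:
72 = 2·29 + 14, so a_0 = 2
29 = 2·14 + 1, so a_1 = 2
14 = 14·1 + 0, so a_2 = 14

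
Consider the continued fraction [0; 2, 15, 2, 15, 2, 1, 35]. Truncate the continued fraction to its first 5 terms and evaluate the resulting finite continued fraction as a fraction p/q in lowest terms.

Start with 15.
2 + 1/(15/1) = 2 + 1/15 = 31/15
15 + 1/(31/15) = 15 + 15/31 = 480/31
2 + 1/(480/31) = 2 + 31/480 = 991/480
0 + 1/(991/480) = 0 + 480/991 = 480/991

480/991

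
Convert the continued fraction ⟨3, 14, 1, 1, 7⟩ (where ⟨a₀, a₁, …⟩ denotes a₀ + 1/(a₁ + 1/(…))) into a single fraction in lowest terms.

669/218

a_0 = 3: 3/1
a_1 = 14: 43/14
a_2 = 1: 46/15
a_3 = 1: 89/29
a_4 = 7: 669/218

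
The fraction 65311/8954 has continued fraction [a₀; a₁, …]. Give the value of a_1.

Apply division with remainder until the remainder is 0:
⌊65311/8954⌋ = 7, remainder 2633
⌊8954/2633⌋ = 3, remainder 1055

3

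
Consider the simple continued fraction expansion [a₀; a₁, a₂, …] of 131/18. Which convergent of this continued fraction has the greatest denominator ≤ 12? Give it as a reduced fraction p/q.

51/7

a_0 = 7: 7/1  (≤ bound)
a_1 = 3: 22/3  (≤ bound)
a_2 = 1: 29/4  (≤ bound)
a_3 = 1: 51/7  (≤ bound)
a_4 = 2: 131/18  (> 12, stop)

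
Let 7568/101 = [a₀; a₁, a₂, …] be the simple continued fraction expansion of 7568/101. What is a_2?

7568 ÷ 101 → quotient 74, remainder 94
101 ÷ 94 → quotient 1, remainder 7
94 ÷ 7 → quotient 13, remainder 3

13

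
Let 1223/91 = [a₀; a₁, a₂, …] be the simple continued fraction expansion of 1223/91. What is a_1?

⌊1223/91⌋ = 13, remainder 40
⌊91/40⌋ = 2, remainder 11

2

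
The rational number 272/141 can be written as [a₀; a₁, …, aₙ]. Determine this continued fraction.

⌊272/141⌋ = 1, remainder 131
⌊141/131⌋ = 1, remainder 10
⌊131/10⌋ = 13, remainder 1
⌊10/1⌋ = 10, remainder 0

[1; 1, 13, 10]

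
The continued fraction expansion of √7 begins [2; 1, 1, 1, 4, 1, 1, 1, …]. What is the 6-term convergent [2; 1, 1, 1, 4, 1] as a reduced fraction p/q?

45/17

Start with 1.
4 + 1/(1/1) = 4 + 1/1 = 5/1
1 + 1/(5/1) = 1 + 1/5 = 6/5
1 + 1/(6/5) = 1 + 5/6 = 11/6
1 + 1/(11/6) = 1 + 6/11 = 17/11
2 + 1/(17/11) = 2 + 11/17 = 45/17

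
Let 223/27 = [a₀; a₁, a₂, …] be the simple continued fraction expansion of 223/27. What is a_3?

6

223 = 8·27 + 7, so a_0 = 8
27 = 3·7 + 6, so a_1 = 3
7 = 1·6 + 1, so a_2 = 1
6 = 6·1 + 0, so a_3 = 6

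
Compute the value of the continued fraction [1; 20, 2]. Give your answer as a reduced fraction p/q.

Collapse the nested fraction from the inside out:
Start with 2.
20 + 1/(2/1) = 20 + 1/2 = 41/2
1 + 1/(41/2) = 1 + 2/41 = 43/41

43/41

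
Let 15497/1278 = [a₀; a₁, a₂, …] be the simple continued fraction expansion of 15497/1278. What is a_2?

1

15497 = 12·1278 + 161, so a_0 = 12
1278 = 7·161 + 151, so a_1 = 7
161 = 1·151 + 10, so a_2 = 1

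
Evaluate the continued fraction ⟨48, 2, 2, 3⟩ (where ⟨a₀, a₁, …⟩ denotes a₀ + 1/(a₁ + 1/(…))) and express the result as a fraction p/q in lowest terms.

Start with 3.
2 + 1/(3/1) = 2 + 1/3 = 7/3
2 + 1/(7/3) = 2 + 3/7 = 17/7
48 + 1/(17/7) = 48 + 7/17 = 823/17

823/17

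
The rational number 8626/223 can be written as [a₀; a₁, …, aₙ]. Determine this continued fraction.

[38; 1, 2, 7, 10]

8626 = 38·223 + 152, so a_0 = 38
223 = 1·152 + 71, so a_1 = 1
152 = 2·71 + 10, so a_2 = 2
71 = 7·10 + 1, so a_3 = 7
10 = 10·1 + 0, so a_4 = 10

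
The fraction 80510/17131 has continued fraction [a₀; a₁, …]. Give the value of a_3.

3

⌊80510/17131⌋ = 4, remainder 11986
⌊17131/11986⌋ = 1, remainder 5145
⌊11986/5145⌋ = 2, remainder 1696
⌊5145/1696⌋ = 3, remainder 57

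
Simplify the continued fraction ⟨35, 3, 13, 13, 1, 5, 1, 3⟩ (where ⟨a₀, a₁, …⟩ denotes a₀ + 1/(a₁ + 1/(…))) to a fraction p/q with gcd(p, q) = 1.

a_0 = 35: 35/1
a_1 = 3: 106/3
a_2 = 13: 1413/40
a_3 = 13: 18475/523
a_4 = 1: 19888/563
a_5 = 5: 117915/3338
a_6 = 1: 137803/3901
a_7 = 3: 531324/15041

531324/15041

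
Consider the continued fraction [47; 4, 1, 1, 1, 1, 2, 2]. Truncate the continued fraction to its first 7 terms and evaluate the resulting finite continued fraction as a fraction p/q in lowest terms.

2833/60

a_0 = 47: 47/1
a_1 = 4: 189/4
a_2 = 1: 236/5
a_3 = 1: 425/9
a_4 = 1: 661/14
a_5 = 1: 1086/23
a_6 = 2: 2833/60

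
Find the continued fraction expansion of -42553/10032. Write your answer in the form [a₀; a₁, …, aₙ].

-42553 = -5·10032 + 7607, so a_0 = -5
10032 = 1·7607 + 2425, so a_1 = 1
7607 = 3·2425 + 332, so a_2 = 3
2425 = 7·332 + 101, so a_3 = 7
332 = 3·101 + 29, so a_4 = 3
101 = 3·29 + 14, so a_5 = 3
29 = 2·14 + 1, so a_6 = 2
14 = 14·1 + 0, so a_7 = 14

[-5; 1, 3, 7, 3, 3, 2, 14]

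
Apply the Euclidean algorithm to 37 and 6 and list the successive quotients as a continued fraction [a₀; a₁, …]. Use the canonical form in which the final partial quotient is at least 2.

[6; 6]

37 ÷ 6 → quotient 6, remainder 1
6 ÷ 1 → quotient 6, remainder 0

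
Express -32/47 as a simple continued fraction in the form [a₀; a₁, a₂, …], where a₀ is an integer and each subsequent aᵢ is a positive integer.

-32 ÷ 47 → quotient -1, remainder 15
47 ÷ 15 → quotient 3, remainder 2
15 ÷ 2 → quotient 7, remainder 1
2 ÷ 1 → quotient 2, remainder 0

[-1; 3, 7, 2]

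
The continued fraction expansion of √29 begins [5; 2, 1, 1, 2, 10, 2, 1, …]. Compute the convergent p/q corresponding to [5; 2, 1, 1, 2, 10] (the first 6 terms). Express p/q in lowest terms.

a_0 = 5: 5/1
a_1 = 2: 11/2
a_2 = 1: 16/3
a_3 = 1: 27/5
a_4 = 2: 70/13
a_5 = 10: 727/135

727/135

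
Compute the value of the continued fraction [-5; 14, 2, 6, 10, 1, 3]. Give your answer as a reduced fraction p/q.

-40433/8200

Collapse the nested fraction from the inside out:
Start with 3.
1 + 1/(3/1) = 1 + 1/3 = 4/3
10 + 1/(4/3) = 10 + 3/4 = 43/4
6 + 1/(43/4) = 6 + 4/43 = 262/43
2 + 1/(262/43) = 2 + 43/262 = 567/262
14 + 1/(567/262) = 14 + 262/567 = 8200/567
-5 + 1/(8200/567) = -5 + 567/8200 = -40433/8200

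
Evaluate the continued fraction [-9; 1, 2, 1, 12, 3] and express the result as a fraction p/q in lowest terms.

-1296/157

Compute successive convergents:
a_0 = -9: -9/1
a_1 = 1: -8/1
a_2 = 2: -25/3
a_3 = 1: -33/4
a_4 = 12: -421/51
a_5 = 3: -1296/157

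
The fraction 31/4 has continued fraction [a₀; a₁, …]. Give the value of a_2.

⌊31/4⌋ = 7, remainder 3
⌊4/3⌋ = 1, remainder 1
⌊3/1⌋ = 3, remainder 0

3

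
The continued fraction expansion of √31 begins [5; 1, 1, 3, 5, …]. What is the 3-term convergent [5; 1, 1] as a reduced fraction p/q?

11/2

a_0 = 5: 5/1
a_1 = 1: 6/1
a_2 = 1: 11/2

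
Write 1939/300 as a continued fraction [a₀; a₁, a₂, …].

[6; 2, 6, 3, 7]

Repeatedly divide and take the remainder:
1939 = 6·300 + 139, so a_0 = 6
300 = 2·139 + 22, so a_1 = 2
139 = 6·22 + 7, so a_2 = 6
22 = 3·7 + 1, so a_3 = 3
7 = 7·1 + 0, so a_4 = 7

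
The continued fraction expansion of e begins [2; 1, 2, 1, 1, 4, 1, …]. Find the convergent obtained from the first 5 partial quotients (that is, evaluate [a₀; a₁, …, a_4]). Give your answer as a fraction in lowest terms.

Work from the innermost term outward:
Start with 1.
1 + 1/(1/1) = 1 + 1/1 = 2/1
2 + 1/(2/1) = 2 + 1/2 = 5/2
1 + 1/(5/2) = 1 + 2/5 = 7/5
2 + 1/(7/5) = 2 + 5/7 = 19/7

19/7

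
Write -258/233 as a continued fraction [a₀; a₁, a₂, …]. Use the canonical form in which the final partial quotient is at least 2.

[-2; 1, 8, 3, 8]

Repeatedly divide and take the remainder:
-258 ÷ 233 → quotient -2, remainder 208
233 ÷ 208 → quotient 1, remainder 25
208 ÷ 25 → quotient 8, remainder 8
25 ÷ 8 → quotient 3, remainder 1
8 ÷ 1 → quotient 8, remainder 0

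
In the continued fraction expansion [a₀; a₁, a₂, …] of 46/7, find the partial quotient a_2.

1

Apply division with remainder until the remainder is 0:
46 ÷ 7 → quotient 6, remainder 4
7 ÷ 4 → quotient 1, remainder 3
4 ÷ 3 → quotient 1, remainder 1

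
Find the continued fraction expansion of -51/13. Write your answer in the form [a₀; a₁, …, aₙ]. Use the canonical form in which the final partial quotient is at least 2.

[-4; 13]

⌊-51/13⌋ = -4, remainder 1
⌊13/1⌋ = 13, remainder 0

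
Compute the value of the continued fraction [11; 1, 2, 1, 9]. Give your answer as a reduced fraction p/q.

Start with 9.
1 + 1/(9/1) = 1 + 1/9 = 10/9
2 + 1/(10/9) = 2 + 9/10 = 29/10
1 + 1/(29/10) = 1 + 10/29 = 39/29
11 + 1/(39/29) = 11 + 29/39 = 458/39

458/39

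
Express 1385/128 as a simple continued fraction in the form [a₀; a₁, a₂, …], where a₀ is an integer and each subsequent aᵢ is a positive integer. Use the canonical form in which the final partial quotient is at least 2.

Repeatedly divide and take the remainder:
1385 ÷ 128 → quotient 10, remainder 105
128 ÷ 105 → quotient 1, remainder 23
105 ÷ 23 → quotient 4, remainder 13
23 ÷ 13 → quotient 1, remainder 10
13 ÷ 10 → quotient 1, remainder 3
10 ÷ 3 → quotient 3, remainder 1
3 ÷ 1 → quotient 3, remainder 0

[10; 1, 4, 1, 1, 3, 3]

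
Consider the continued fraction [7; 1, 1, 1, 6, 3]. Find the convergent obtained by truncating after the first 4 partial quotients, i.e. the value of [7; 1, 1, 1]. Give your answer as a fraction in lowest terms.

Work from the innermost term outward:
Start with 1.
1 + 1/(1/1) = 1 + 1/1 = 2/1
1 + 1/(2/1) = 1 + 1/2 = 3/2
7 + 1/(3/2) = 7 + 2/3 = 23/3

23/3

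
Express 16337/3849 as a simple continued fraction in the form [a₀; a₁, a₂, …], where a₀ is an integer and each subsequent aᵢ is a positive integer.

Repeatedly divide and take the remainder:
16337 ÷ 3849 → quotient 4, remainder 941
3849 ÷ 941 → quotient 4, remainder 85
941 ÷ 85 → quotient 11, remainder 6
85 ÷ 6 → quotient 14, remainder 1
6 ÷ 1 → quotient 6, remainder 0

[4; 4, 11, 14, 6]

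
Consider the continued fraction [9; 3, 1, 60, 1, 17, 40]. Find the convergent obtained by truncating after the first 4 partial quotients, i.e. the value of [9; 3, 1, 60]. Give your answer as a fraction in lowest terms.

2248/243

Start with 60.
1 + 1/(60/1) = 1 + 1/60 = 61/60
3 + 1/(61/60) = 3 + 60/61 = 243/61
9 + 1/(243/61) = 9 + 61/243 = 2248/243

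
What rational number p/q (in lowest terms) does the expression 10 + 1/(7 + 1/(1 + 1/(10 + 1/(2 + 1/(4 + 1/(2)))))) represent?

a_0 = 10: 10/1
a_1 = 7: 71/7
a_2 = 1: 81/8
a_3 = 10: 881/87
a_4 = 2: 1843/182
a_5 = 4: 8253/815
a_6 = 2: 18349/1812

18349/1812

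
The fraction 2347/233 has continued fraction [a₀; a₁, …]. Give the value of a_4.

2

⌊2347/233⌋ = 10, remainder 17
⌊233/17⌋ = 13, remainder 12
⌊17/12⌋ = 1, remainder 5
⌊12/5⌋ = 2, remainder 2
⌊5/2⌋ = 2, remainder 1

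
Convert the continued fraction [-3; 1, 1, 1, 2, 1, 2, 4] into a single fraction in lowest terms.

Start with 4.
2 + 1/(4/1) = 2 + 1/4 = 9/4
1 + 1/(9/4) = 1 + 4/9 = 13/9
2 + 1/(13/9) = 2 + 9/13 = 35/13
1 + 1/(35/13) = 1 + 13/35 = 48/35
1 + 1/(48/35) = 1 + 35/48 = 83/48
1 + 1/(83/48) = 1 + 48/83 = 131/83
-3 + 1/(131/83) = -3 + 83/131 = -310/131

-310/131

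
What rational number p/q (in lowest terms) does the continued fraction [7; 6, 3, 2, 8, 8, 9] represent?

196723/27479

Start with 9.
8 + 1/(9/1) = 8 + 1/9 = 73/9
8 + 1/(73/9) = 8 + 9/73 = 593/73
2 + 1/(593/73) = 2 + 73/593 = 1259/593
3 + 1/(1259/593) = 3 + 593/1259 = 4370/1259
6 + 1/(4370/1259) = 6 + 1259/4370 = 27479/4370
7 + 1/(27479/4370) = 7 + 4370/27479 = 196723/27479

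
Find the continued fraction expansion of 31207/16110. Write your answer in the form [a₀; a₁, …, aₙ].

[1; 1, 14, 1, 9, 2, 1, 32]

31207 ÷ 16110 → quotient 1, remainder 15097
16110 ÷ 15097 → quotient 1, remainder 1013
15097 ÷ 1013 → quotient 14, remainder 915
1013 ÷ 915 → quotient 1, remainder 98
915 ÷ 98 → quotient 9, remainder 33
98 ÷ 33 → quotient 2, remainder 32
33 ÷ 32 → quotient 1, remainder 1
32 ÷ 1 → quotient 32, remainder 0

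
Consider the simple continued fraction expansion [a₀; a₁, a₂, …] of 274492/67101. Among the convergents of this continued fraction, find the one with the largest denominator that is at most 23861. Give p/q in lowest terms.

a_0 = 4: 4/1  (≤ bound)
a_1 = 11: 45/11  (≤ bound)
a_2 = 45: 2029/496  (≤ bound)
a_3 = 1: 2074/507  (≤ bound)
a_4 = 3: 8251/2017  (≤ bound)
a_5 = 2: 18576/4541  (≤ bound)
a_6 = 3: 63979/15640  (≤ bound)
a_7 = 4: 274492/67101  (> 23861, stop)

63979/15640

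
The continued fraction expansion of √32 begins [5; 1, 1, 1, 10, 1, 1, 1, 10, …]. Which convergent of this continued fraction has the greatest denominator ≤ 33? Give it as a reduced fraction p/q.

181/32

List convergents until the denominator exceeds the bound:
a_0 = 5: 5/1  (≤ bound)
a_1 = 1: 6/1  (≤ bound)
a_2 = 1: 11/2  (≤ bound)
a_3 = 1: 17/3  (≤ bound)
a_4 = 10: 181/32  (≤ bound)
a_5 = 1: 198/35  (> 33, stop)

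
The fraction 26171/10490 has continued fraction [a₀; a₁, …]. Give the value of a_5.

3

26171 = 2·10490 + 5191, so a_0 = 2
10490 = 2·5191 + 108, so a_1 = 2
5191 = 48·108 + 7, so a_2 = 48
108 = 15·7 + 3, so a_3 = 15
7 = 2·3 + 1, so a_4 = 2
3 = 3·1 + 0, so a_5 = 3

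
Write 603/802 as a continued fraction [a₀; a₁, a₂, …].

[0; 1, 3, 33, 6]

Run the Euclidean algorithm, recording each quotient:
603 = 0·802 + 603, so a_0 = 0
802 = 1·603 + 199, so a_1 = 1
603 = 3·199 + 6, so a_2 = 3
199 = 33·6 + 1, so a_3 = 33
6 = 6·1 + 0, so a_4 = 6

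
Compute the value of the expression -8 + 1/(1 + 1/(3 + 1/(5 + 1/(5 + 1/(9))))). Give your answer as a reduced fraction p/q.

Start with 9.
5 + 1/(9/1) = 5 + 1/9 = 46/9
5 + 1/(46/9) = 5 + 9/46 = 239/46
3 + 1/(239/46) = 3 + 46/239 = 763/239
1 + 1/(763/239) = 1 + 239/763 = 1002/763
-8 + 1/(1002/763) = -8 + 763/1002 = -7253/1002

-7253/1002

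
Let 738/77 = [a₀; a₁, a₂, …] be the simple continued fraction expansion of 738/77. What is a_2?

738 = 9·77 + 45, so a_0 = 9
77 = 1·45 + 32, so a_1 = 1
45 = 1·32 + 13, so a_2 = 1

1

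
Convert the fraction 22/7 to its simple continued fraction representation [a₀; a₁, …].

[3; 7]

⌊22/7⌋ = 3, remainder 1
⌊7/1⌋ = 7, remainder 0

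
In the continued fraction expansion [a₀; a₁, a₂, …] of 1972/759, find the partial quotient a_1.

Apply division with remainder until the remainder is 0:
1972 ÷ 759 → quotient 2, remainder 454
759 ÷ 454 → quotient 1, remainder 305

1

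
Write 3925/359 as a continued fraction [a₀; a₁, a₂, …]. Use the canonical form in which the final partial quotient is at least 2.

[10; 1, 13, 1, 23]

Apply division with remainder until the remainder is 0:
3925 ÷ 359 → quotient 10, remainder 335
359 ÷ 335 → quotient 1, remainder 24
335 ÷ 24 → quotient 13, remainder 23
24 ÷ 23 → quotient 1, remainder 1
23 ÷ 1 → quotient 23, remainder 0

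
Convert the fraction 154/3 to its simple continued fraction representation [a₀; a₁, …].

[51; 3]

Repeatedly divide and take the remainder:
⌊154/3⌋ = 51, remainder 1
⌊3/1⌋ = 3, remainder 0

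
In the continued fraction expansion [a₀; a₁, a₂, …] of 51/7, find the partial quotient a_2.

Repeatedly divide and take the remainder:
⌊51/7⌋ = 7, remainder 2
⌊7/2⌋ = 3, remainder 1
⌊2/1⌋ = 2, remainder 0

2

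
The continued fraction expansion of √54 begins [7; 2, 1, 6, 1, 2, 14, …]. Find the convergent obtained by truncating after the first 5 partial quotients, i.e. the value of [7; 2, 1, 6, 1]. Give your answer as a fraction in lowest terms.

Start with 1.
6 + 1/(1/1) = 6 + 1/1 = 7/1
1 + 1/(7/1) = 1 + 1/7 = 8/7
2 + 1/(8/7) = 2 + 7/8 = 23/8
7 + 1/(23/8) = 7 + 8/23 = 169/23

169/23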